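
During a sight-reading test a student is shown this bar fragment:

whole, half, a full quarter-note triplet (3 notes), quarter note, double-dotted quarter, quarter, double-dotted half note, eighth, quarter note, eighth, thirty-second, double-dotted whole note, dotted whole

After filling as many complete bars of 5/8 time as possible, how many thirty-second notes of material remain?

One bar of 5/8 = 20 thirty-second notes.
In thirty-second notes: whole = 32; half = 16; a full quarter-note triplet (3 notes) (three triplet quarters span one half) = 16; quarter note = 8; double-dotted quarter = 14; quarter = 8; double-dotted half note = 28; eighth = 4; quarter note = 8; eighth = 4; thirty-second = 1; double-dotted whole note = 56; dotted whole = 48.
Sum: 32 + 16 + 16 + 8 + 14 + 8 + 28 + 4 + 8 + 4 + 1 + 56 + 48 = 243.
243 ÷ 20 = 12 complete bars with 3 thirty-second notes remaining.

3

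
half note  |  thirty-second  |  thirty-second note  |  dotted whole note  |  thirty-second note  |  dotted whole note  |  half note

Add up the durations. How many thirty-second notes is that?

Working in thirty-second notes: half note = 16; thirty-second = 1; thirty-second note = 1; dotted whole note = 48; thirty-second note = 1; dotted whole note = 48; half note = 16.
Total: 16 + 1 + 1 + 48 + 1 + 48 + 16 = 131 thirty-second notes.

131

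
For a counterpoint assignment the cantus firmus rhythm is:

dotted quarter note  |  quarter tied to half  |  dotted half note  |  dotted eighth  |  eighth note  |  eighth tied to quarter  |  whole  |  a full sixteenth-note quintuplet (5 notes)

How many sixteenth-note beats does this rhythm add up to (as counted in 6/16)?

One sixteenth-note beat = 2 thirty-second notes.
In thirty-second notes: dotted quarter note = 12; quarter tied to half (quarter + half) = 24; dotted half note = 24; dotted eighth = 6; eighth note = 4; eighth tied to quarter (eighth + quarter) = 12; whole = 32; a full sixteenth-note quintuplet (5 notes) (five quintuplet sixteenths span one quarter) = 8.
Sum: 12 + 24 + 24 + 6 + 4 + 12 + 32 + 8 = 122.
122 ÷ 2 = 61 beats.

61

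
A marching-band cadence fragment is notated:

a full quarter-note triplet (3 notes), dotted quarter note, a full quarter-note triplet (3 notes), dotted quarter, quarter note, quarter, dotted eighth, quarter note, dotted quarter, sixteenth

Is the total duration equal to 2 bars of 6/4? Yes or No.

One bar of 6/4 = 24 sixteenth notes, so 2 bars = 48.
Working in sixteenth notes: a full quarter-note triplet (3 notes) (three triplet quarters span one half) = 8; dotted quarter note = 6; a full quarter-note triplet (3 notes) (three triplet quarters span one half) = 8; dotted quarter = 6; quarter note = 4; quarter = 4; dotted eighth = 3; quarter note = 4; dotted quarter = 6; sixteenth = 1.
Adding: 8 + 6 + 8 + 6 + 4 + 4 + 3 + 4 + 6 + 1 = 50.
50 exceeds 48, so the answer is No.

No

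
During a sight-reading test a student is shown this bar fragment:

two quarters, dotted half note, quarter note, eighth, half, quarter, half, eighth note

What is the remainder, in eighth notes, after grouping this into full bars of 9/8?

One bar of 9/8 = 9 eighth notes.
In eighth notes: quarter = 2; quarter = 2; dotted half note = 6; quarter note = 2; eighth = 1; half = 4; quarter = 2; half = 4; eighth note = 1.
Total: 2 + 2 + 6 + 2 + 1 + 4 + 2 + 4 + 1 = 24.
24 ÷ 9 = 2 complete bars with 6 eighth notes remaining.

6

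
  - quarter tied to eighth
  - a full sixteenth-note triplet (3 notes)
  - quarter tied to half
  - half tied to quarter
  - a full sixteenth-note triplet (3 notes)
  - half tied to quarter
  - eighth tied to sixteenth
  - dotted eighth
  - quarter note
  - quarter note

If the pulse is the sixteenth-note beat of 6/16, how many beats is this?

One sixteenth-note beat = 2 thirty-second notes.
Express everything in thirty-second notes: quarter tied to eighth (quarter + eighth) = 12; a full sixteenth-note triplet (3 notes) (three triplet sixteenths span one eighth) = 4; quarter tied to half (quarter + half) = 24; half tied to quarter (half + quarter) = 24; a full sixteenth-note triplet (3 notes) (three triplet sixteenths span one eighth) = 4; half tied to quarter (half + quarter) = 24; eighth tied to sixteenth (eighth + sixteenth) = 6; dotted eighth = 6; quarter note = 8; quarter note = 8.
Adding: 12 + 4 + 24 + 24 + 4 + 24 + 6 + 6 + 8 + 8 = 120.
120 ÷ 2 = 60 beats.

60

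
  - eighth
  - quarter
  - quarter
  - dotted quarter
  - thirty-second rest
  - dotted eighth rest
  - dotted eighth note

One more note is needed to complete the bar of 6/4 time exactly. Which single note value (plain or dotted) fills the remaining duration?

The bar of 6/4 = 48 thirty-second notes.
Convert each value to thirty-second notes: eighth = 4; quarter = 8; quarter = 8; dotted quarter = 12; thirty-second rest = 1; dotted eighth rest = 6; dotted eighth note = 6.
Adding: 4 + 8 + 8 + 12 + 1 + 6 + 6 = 45.
Remaining: 48 − 45 = 3 thirty-second notes, which is a dotted sixteenth note.

dotted sixteenth note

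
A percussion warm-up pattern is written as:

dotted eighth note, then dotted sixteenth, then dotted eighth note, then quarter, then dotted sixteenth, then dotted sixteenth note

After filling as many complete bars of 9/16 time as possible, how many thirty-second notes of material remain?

One bar of 9/16 = 18 thirty-second notes.
Working in thirty-second notes: dotted eighth note = 6; dotted sixteenth = 3; dotted eighth note = 6; quarter = 8; dotted sixteenth = 3; dotted sixteenth note = 3.
Sum: 6 + 3 + 6 + 8 + 3 + 3 = 29.
29 ÷ 18 = 1 complete bar with 11 thirty-second notes remaining.

11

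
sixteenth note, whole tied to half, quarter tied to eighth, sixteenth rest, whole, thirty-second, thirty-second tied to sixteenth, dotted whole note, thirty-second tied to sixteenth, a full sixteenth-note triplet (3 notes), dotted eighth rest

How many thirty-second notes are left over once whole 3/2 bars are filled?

One bar of 3/2 = 48 thirty-second notes.
In thirty-second notes: sixteenth note = 2; whole tied to half (whole + half) = 48; quarter tied to eighth (quarter + eighth) = 12; sixteenth rest = 2; whole = 32; thirty-second = 1; thirty-second tied to sixteenth (thirty-second + sixteenth) = 3; dotted whole note = 48; thirty-second tied to sixteenth (thirty-second + sixteenth) = 3; a full sixteenth-note triplet (3 notes) (three triplet sixteenths span one eighth) = 4; dotted eighth rest = 6.
Total: 2 + 48 + 12 + 2 + 32 + 1 + 3 + 48 + 3 + 4 + 6 = 161.
161 ÷ 48 = 3 complete bars with 17 thirty-second notes remaining.

17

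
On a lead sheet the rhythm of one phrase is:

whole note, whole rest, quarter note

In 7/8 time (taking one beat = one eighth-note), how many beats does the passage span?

One eighth-note beat = 2 sixteenth notes.
In sixteenth notes: whole note = 16; whole rest = 16; quarter note = 4.
Total: 16 + 16 + 4 = 36.
36 ÷ 2 = 18 beats.

18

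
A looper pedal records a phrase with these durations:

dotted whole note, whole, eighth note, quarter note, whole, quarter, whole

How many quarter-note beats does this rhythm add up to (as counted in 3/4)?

20.5

One quarter-note beat = 2 eighth notes.
Express everything in eighth notes: dotted whole note = 12; whole = 8; eighth note = 1; quarter note = 2; whole = 8; quarter = 2; whole = 8.
Adding: 12 + 8 + 1 + 2 + 8 + 2 + 8 = 41.
41 ÷ 2 = 20.5 beats.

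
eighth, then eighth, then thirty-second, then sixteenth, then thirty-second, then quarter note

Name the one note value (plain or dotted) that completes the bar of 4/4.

dotted quarter note

The bar of 4/4 = 32 thirty-second notes.
Working in thirty-second notes: eighth = 4; eighth = 4; thirty-second = 1; sixteenth = 2; thirty-second = 1; quarter note = 8.
Sum: 4 + 4 + 1 + 2 + 1 + 8 = 20.
Remaining: 32 − 20 = 12 thirty-second notes, which is a dotted quarter note.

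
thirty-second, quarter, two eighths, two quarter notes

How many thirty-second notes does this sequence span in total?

Working in thirty-second notes: thirty-second = 1; quarter = 8; eighth = 4; eighth = 4; quarter note = 8; quarter note = 8.
Total: 1 + 8 + 4 + 4 + 8 + 8 = 33 thirty-second notes.

33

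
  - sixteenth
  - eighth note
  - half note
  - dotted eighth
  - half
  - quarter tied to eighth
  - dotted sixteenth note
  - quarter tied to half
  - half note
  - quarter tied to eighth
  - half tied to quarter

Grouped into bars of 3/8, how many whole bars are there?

11

One bar of 3/8 = 12 thirty-second notes.
Working in thirty-second notes: sixteenth = 2; eighth note = 4; half note = 16; dotted eighth = 6; half = 16; quarter tied to eighth (quarter + eighth) = 12; dotted sixteenth note = 3; quarter tied to half (quarter + half) = 24; half note = 16; quarter tied to eighth (quarter + eighth) = 12; half tied to quarter (half + quarter) = 24.
Adding: 2 + 4 + 16 + 6 + 16 + 12 + 3 + 24 + 16 + 12 + 24 = 135.
135 ÷ 12 = 11 complete bars with 3 left over.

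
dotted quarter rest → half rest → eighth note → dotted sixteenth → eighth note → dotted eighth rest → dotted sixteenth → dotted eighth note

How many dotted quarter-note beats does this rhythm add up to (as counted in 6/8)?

One dotted quarter-note beat = 12 thirty-second notes.
Each duration in thirty-second notes: dotted quarter rest = 12; half rest = 16; eighth note = 4; dotted sixteenth = 3; eighth note = 4; dotted eighth rest = 6; dotted sixteenth = 3; dotted eighth note = 6.
Sum: 12 + 16 + 4 + 3 + 4 + 6 + 3 + 6 = 54.
54 ÷ 12 = 4.5 beats.

4.5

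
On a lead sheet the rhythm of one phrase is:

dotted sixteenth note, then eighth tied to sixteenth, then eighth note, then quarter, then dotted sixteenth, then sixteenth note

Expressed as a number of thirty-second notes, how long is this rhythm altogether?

Each duration in thirty-second notes: dotted sixteenth note = 3; eighth tied to sixteenth (eighth + sixteenth) = 6; eighth note = 4; quarter = 8; dotted sixteenth = 3; sixteenth note = 2.
Total: 3 + 6 + 4 + 8 + 3 + 2 = 26 thirty-second notes.

26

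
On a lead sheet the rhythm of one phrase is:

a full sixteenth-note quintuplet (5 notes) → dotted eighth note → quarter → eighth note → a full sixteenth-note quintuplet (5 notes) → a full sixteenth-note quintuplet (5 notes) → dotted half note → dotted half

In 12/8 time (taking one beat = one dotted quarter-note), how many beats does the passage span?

7.5

One dotted quarter-note beat = 6 sixteenth notes.
Convert each value to sixteenth notes: a full sixteenth-note quintuplet (5 notes) (five quintuplet sixteenths span one quarter) = 4; dotted eighth note = 3; quarter = 4; eighth note = 2; a full sixteenth-note quintuplet (5 notes) (five quintuplet sixteenths span one quarter) = 4; a full sixteenth-note quintuplet (5 notes) (five quintuplet sixteenths span one quarter) = 4; dotted half note = 12; dotted half = 12.
Sum: 4 + 3 + 4 + 2 + 4 + 4 + 12 + 12 = 45.
45 ÷ 6 = 7.5 beats.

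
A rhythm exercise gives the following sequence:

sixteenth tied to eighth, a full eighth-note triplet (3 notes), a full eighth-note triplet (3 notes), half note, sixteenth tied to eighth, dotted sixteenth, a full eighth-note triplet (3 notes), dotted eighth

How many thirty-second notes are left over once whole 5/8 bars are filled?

One bar of 5/8 = 20 thirty-second notes.
In thirty-second notes: sixteenth tied to eighth (sixteenth + eighth) = 6; a full eighth-note triplet (3 notes) (three triplet eighths span one quarter) = 8; a full eighth-note triplet (3 notes) (three triplet eighths span one quarter) = 8; half note = 16; sixteenth tied to eighth (sixteenth + eighth) = 6; dotted sixteenth = 3; a full eighth-note triplet (3 notes) (three triplet eighths span one quarter) = 8; dotted eighth = 6.
Sum: 6 + 8 + 8 + 16 + 6 + 3 + 8 + 6 = 61.
61 ÷ 20 = 3 complete bars with 1 thirty-second note remaining.

1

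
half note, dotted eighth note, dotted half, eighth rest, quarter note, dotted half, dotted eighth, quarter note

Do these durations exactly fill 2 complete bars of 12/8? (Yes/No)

Yes

One bar of 12/8 = 24 sixteenth notes, so 2 bars = 48.
Convert each value to sixteenth notes: half note = 8; dotted eighth note = 3; dotted half = 12; eighth rest = 2; quarter note = 4; dotted half = 12; dotted eighth = 3; quarter note = 4.
Total: 8 + 3 + 12 + 2 + 4 + 12 + 3 + 4 = 48.
48 equals 48, so the answer is Yes.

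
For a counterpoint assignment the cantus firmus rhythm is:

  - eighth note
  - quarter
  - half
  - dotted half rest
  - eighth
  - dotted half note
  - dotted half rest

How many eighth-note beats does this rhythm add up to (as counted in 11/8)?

26

One eighth-note beat = 2 sixteenth notes.
Convert each value to sixteenth notes: eighth note = 2; quarter = 4; half = 8; dotted half rest = 12; eighth = 2; dotted half note = 12; dotted half rest = 12.
Sum: 2 + 4 + 8 + 12 + 2 + 12 + 12 = 52.
52 ÷ 2 = 26 beats.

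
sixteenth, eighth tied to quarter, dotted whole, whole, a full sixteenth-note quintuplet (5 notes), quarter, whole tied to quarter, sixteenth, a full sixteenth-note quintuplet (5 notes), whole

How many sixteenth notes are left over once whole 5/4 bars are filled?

One bar of 5/4 = 20 sixteenth notes.
In sixteenth notes: sixteenth = 1; eighth tied to quarter (eighth + quarter) = 6; dotted whole = 24; whole = 16; a full sixteenth-note quintuplet (5 notes) (five quintuplet sixteenths span one quarter) = 4; quarter = 4; whole tied to quarter (whole + quarter) = 20; sixteenth = 1; a full sixteenth-note quintuplet (5 notes) (five quintuplet sixteenths span one quarter) = 4; whole = 16.
Altogether 1 + 6 + 24 + 16 + 4 + 4 + 20 + 1 + 4 + 16 = 96.
96 ÷ 20 = 4 complete bars with 16 sixteenth notes remaining.

16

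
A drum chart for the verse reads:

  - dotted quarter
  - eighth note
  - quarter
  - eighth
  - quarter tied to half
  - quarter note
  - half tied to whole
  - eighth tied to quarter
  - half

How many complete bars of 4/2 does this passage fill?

One bar of 4/2 = 16 eighth notes.
Express everything in eighth notes: dotted quarter = 3; eighth note = 1; quarter = 2; eighth = 1; quarter tied to half (quarter + half) = 6; quarter note = 2; half tied to whole (half + whole) = 12; eighth tied to quarter (eighth + quarter) = 3; half = 4.
Sum: 3 + 1 + 2 + 1 + 6 + 2 + 12 + 3 + 4 = 34.
34 ÷ 16 = 2 complete bars with 2 left over.

2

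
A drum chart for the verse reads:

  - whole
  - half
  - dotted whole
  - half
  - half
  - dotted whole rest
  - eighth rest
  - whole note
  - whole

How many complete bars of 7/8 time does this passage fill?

8

One bar of 7/8 = 7 eighth notes.
In eighth notes: whole = 8; half = 4; dotted whole = 12; half = 4; half = 4; dotted whole rest = 12; eighth rest = 1; whole note = 8; whole = 8.
Total: 8 + 4 + 12 + 4 + 4 + 12 + 1 + 8 + 8 = 61.
61 ÷ 7 = 8 complete bars with 5 left over.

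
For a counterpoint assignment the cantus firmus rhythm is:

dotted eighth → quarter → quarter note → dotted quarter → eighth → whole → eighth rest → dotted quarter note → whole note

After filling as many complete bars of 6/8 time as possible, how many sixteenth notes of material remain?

One bar of 6/8 = 12 sixteenth notes.
Each duration in sixteenth notes: dotted eighth = 3; quarter = 4; quarter note = 4; dotted quarter = 6; eighth = 2; whole = 16; eighth rest = 2; dotted quarter note = 6; whole note = 16.
Altogether 3 + 4 + 4 + 6 + 2 + 16 + 2 + 6 + 16 = 59.
59 ÷ 12 = 4 complete bars with 11 sixteenth notes remaining.

11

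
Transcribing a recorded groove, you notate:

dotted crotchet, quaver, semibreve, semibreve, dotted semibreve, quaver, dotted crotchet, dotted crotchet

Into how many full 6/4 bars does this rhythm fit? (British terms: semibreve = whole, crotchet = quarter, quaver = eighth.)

3

One bar of 6/4 = 12 eighth notes.
Convert each value to eighth notes: dotted crotchet = 3; quaver = 1; semibreve = 8; semibreve = 8; dotted semibreve = 12; quaver = 1; dotted crotchet = 3; dotted crotchet = 3.
Total: 3 + 1 + 8 + 8 + 12 + 1 + 3 + 3 = 39.
39 ÷ 12 = 3 complete bars with 3 left over.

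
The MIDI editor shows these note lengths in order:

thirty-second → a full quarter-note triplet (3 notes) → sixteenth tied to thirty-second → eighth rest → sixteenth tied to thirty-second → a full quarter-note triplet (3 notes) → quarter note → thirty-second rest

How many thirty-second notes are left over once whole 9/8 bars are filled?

16

One bar of 9/8 = 36 thirty-second notes.
Express everything in thirty-second notes: thirty-second = 1; a full quarter-note triplet (3 notes) (three triplet quarters span one half) = 16; sixteenth tied to thirty-second (sixteenth + thirty-second) = 3; eighth rest = 4; sixteenth tied to thirty-second (sixteenth + thirty-second) = 3; a full quarter-note triplet (3 notes) (three triplet quarters span one half) = 16; quarter note = 8; thirty-second rest = 1.
Adding: 1 + 16 + 3 + 4 + 3 + 16 + 8 + 1 = 52.
52 ÷ 36 = 1 complete bar with 16 thirty-second notes remaining.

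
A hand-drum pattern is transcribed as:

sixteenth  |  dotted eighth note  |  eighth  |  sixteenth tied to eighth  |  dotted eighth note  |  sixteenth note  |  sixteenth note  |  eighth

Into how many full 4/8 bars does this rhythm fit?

One bar of 4/8 = 8 sixteenth notes.
Working in sixteenth notes: sixteenth = 1; dotted eighth note = 3; eighth = 2; sixteenth tied to eighth (sixteenth + eighth) = 3; dotted eighth note = 3; sixteenth note = 1; sixteenth note = 1; eighth = 2.
Altogether 1 + 3 + 2 + 3 + 3 + 1 + 1 + 2 = 16.
16 ÷ 8 = 2 complete bars with 0 left over.

2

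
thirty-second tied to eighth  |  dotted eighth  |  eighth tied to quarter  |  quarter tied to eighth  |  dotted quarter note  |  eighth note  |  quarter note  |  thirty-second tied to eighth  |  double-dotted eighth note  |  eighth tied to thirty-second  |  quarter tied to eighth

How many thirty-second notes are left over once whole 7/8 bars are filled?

One bar of 7/8 = 28 thirty-second notes.
Convert each value to thirty-second notes: thirty-second tied to eighth (thirty-second + eighth) = 5; dotted eighth = 6; eighth tied to quarter (eighth + quarter) = 12; quarter tied to eighth (quarter + eighth) = 12; dotted quarter note = 12; eighth note = 4; quarter note = 8; thirty-second tied to eighth (thirty-second + eighth) = 5; double-dotted eighth note = 7; eighth tied to thirty-second (eighth + thirty-second) = 5; quarter tied to eighth (quarter + eighth) = 12.
Sum: 5 + 6 + 12 + 12 + 12 + 4 + 8 + 5 + 7 + 5 + 12 = 88.
88 ÷ 28 = 3 complete bars with 4 thirty-second notes remaining.

4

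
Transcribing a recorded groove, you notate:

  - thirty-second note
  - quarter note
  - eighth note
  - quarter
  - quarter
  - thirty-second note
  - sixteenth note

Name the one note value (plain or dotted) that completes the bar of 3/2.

half note

The bar of 3/2 = 48 thirty-second notes.
Express everything in thirty-second notes: thirty-second note = 1; quarter note = 8; eighth note = 4; quarter = 8; quarter = 8; thirty-second note = 1; sixteenth note = 2.
Sum: 1 + 8 + 4 + 8 + 8 + 1 + 2 = 32.
Remaining: 48 − 32 = 16 thirty-second notes, which is a half note.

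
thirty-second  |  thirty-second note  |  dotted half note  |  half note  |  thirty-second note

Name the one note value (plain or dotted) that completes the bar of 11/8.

The bar of 11/8 = 44 thirty-second notes.
Working in thirty-second notes: thirty-second = 1; thirty-second note = 1; dotted half note = 24; half note = 16; thirty-second note = 1.
Altogether 1 + 1 + 24 + 16 + 1 = 43.
Remaining: 44 − 43 = 1 thirty-second note, which is a thirty-second note.

thirty-second note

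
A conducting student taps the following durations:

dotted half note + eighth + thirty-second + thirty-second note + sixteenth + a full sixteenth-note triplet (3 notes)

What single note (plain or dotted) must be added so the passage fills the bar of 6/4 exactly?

dotted quarter note

The bar of 6/4 = 48 thirty-second notes.
In thirty-second notes: dotted half note = 24; eighth = 4; thirty-second = 1; thirty-second note = 1; sixteenth = 2; a full sixteenth-note triplet (3 notes) (three triplet sixteenths span one eighth) = 4.
Altogether 24 + 4 + 1 + 1 + 2 + 4 = 36.
Remaining: 48 − 36 = 12 thirty-second notes, which is a dotted quarter note.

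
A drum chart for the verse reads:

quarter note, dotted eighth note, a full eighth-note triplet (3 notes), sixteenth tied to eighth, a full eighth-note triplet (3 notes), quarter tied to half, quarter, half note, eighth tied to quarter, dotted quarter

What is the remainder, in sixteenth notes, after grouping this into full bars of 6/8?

One bar of 6/8 = 12 sixteenth notes.
In sixteenth notes: quarter note = 4; dotted eighth note = 3; a full eighth-note triplet (3 notes) (three triplet eighths span one quarter) = 4; sixteenth tied to eighth (sixteenth + eighth) = 3; a full eighth-note triplet (3 notes) (three triplet eighths span one quarter) = 4; quarter tied to half (quarter + half) = 12; quarter = 4; half note = 8; eighth tied to quarter (eighth + quarter) = 6; dotted quarter = 6.
Altogether 4 + 3 + 4 + 3 + 4 + 12 + 4 + 8 + 6 + 6 = 54.
54 ÷ 12 = 4 complete bars with 6 sixteenth notes remaining.

6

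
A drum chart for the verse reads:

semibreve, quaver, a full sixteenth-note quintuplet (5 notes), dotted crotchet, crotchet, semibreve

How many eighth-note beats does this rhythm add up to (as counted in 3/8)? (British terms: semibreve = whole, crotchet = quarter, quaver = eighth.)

One eighth-note beat = 2 sixteenth notes.
In sixteenth notes: semibreve = 16; quaver = 2; a full sixteenth-note quintuplet (5 notes) (five quintuplet sixteenths span one quarter) = 4; dotted crotchet = 6; crotchet = 4; semibreve = 16.
Sum: 16 + 2 + 4 + 6 + 4 + 16 = 48.
48 ÷ 2 = 24 beats.

24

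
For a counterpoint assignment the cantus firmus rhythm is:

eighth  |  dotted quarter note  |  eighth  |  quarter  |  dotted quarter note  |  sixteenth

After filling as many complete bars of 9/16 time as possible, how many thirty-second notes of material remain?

6

One bar of 9/16 = 9 sixteenth notes.
Convert each value to sixteenth notes: eighth = 2; dotted quarter note = 6; eighth = 2; quarter = 4; dotted quarter note = 6; sixteenth = 1.
Sum: 2 + 6 + 2 + 4 + 6 + 1 = 21.
21 ÷ 9 = 2 complete bars with 3 sixteenth notes remaining = 6 thirty-second notes.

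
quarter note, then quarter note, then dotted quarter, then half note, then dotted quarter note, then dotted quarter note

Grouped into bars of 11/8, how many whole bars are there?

1

One bar of 11/8 = 11 eighth notes.
In eighth notes: quarter note = 2; quarter note = 2; dotted quarter = 3; half note = 4; dotted quarter note = 3; dotted quarter note = 3.
Total: 2 + 2 + 3 + 4 + 3 + 3 = 17.
17 ÷ 11 = 1 complete bar with 6 left over.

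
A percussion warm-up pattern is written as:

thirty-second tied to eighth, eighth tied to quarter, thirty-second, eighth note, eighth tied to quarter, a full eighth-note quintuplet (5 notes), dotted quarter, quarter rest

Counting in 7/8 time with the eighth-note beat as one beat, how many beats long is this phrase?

17.5

One eighth-note beat = 4 thirty-second notes.
In thirty-second notes: thirty-second tied to eighth (thirty-second + eighth) = 5; eighth tied to quarter (eighth + quarter) = 12; thirty-second = 1; eighth note = 4; eighth tied to quarter (eighth + quarter) = 12; a full eighth-note quintuplet (5 notes) (five quintuplet eighths span one half) = 16; dotted quarter = 12; quarter rest = 8.
Total: 5 + 12 + 1 + 4 + 12 + 16 + 12 + 8 = 70.
70 ÷ 4 = 17.5 beats.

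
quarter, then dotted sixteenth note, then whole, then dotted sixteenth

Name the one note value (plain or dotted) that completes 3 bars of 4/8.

3 bars of 4/8 = 48 thirty-second notes.
Convert each value to thirty-second notes: quarter = 8; dotted sixteenth note = 3; whole = 32; dotted sixteenth = 3.
Adding: 8 + 3 + 32 + 3 = 46.
Remaining: 48 − 46 = 2 thirty-second notes, which is a sixteenth note.

sixteenth note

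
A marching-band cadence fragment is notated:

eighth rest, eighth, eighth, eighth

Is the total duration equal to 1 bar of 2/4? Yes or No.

One bar of 2/4 = 4 eighth notes.
Each duration in eighth notes: eighth rest = 1; eighth = 1; eighth = 1; eighth = 1.
Total: 1 + 1 + 1 + 1 = 4.
4 equals 4, so the answer is Yes.

Yes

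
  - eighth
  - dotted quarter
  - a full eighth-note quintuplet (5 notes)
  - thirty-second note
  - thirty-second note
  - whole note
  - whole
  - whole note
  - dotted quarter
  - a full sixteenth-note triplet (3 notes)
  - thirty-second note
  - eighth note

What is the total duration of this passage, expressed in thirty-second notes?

151

In thirty-second notes: eighth = 4; dotted quarter = 12; a full eighth-note quintuplet (5 notes) (five quintuplet eighths span one half) = 16; thirty-second note = 1; thirty-second note = 1; whole note = 32; whole = 32; whole note = 32; dotted quarter = 12; a full sixteenth-note triplet (3 notes) (three triplet sixteenths span one eighth) = 4; thirty-second note = 1; eighth note = 4.
Sum: 4 + 12 + 16 + 1 + 1 + 32 + 32 + 32 + 12 + 4 + 1 + 4 = 151 thirty-second notes.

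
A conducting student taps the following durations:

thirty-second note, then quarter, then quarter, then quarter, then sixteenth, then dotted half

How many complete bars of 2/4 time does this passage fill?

3

One bar of 2/4 = 16 thirty-second notes.
Express everything in thirty-second notes: thirty-second note = 1; quarter = 8; quarter = 8; quarter = 8; sixteenth = 2; dotted half = 24.
Adding: 1 + 8 + 8 + 8 + 2 + 24 = 51.
51 ÷ 16 = 3 complete bars with 3 left over.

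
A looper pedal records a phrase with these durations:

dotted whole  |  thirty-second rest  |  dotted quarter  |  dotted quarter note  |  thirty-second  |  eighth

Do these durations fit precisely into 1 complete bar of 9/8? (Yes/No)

One bar of 9/8 = 36 thirty-second notes.
Express everything in thirty-second notes: dotted whole = 48; thirty-second rest = 1; dotted quarter = 12; dotted quarter note = 12; thirty-second = 1; eighth = 4.
Sum: 48 + 1 + 12 + 12 + 1 + 4 = 78.
78 exceeds 36, so the answer is No.

No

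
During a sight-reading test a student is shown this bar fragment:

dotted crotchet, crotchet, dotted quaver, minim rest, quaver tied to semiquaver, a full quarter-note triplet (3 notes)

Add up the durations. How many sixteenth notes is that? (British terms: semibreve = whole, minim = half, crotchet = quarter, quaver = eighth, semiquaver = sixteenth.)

32

Each duration in sixteenth notes: dotted crotchet = 6; crotchet = 4; dotted quaver = 3; minim rest = 8; quaver tied to semiquaver (quaver + semiquaver) = 3; a full quarter-note triplet (3 notes) (three triplet quarters span one half) = 8.
Adding: 6 + 4 + 3 + 8 + 3 + 8 = 32 sixteenth notes.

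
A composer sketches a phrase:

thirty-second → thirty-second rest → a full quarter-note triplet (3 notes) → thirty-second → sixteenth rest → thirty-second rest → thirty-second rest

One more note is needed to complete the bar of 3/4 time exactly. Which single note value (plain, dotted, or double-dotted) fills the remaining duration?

thirty-second note

The bar of 3/4 = 24 thirty-second notes.
Each duration in thirty-second notes: thirty-second = 1; thirty-second rest = 1; a full quarter-note triplet (3 notes) (three triplet quarters span one half) = 16; thirty-second = 1; sixteenth rest = 2; thirty-second rest = 1; thirty-second rest = 1.
Adding: 1 + 1 + 16 + 1 + 2 + 1 + 1 = 23.
Remaining: 24 − 23 = 1 thirty-second note, which is a thirty-second note.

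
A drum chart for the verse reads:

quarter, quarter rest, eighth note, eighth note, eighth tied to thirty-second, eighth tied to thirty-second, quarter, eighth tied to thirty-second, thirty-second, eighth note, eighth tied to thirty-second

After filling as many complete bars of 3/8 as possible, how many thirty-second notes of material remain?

9

One bar of 3/8 = 12 thirty-second notes.
Working in thirty-second notes: quarter = 8; quarter rest = 8; eighth note = 4; eighth note = 4; eighth tied to thirty-second (eighth + thirty-second) = 5; eighth tied to thirty-second (eighth + thirty-second) = 5; quarter = 8; eighth tied to thirty-second (eighth + thirty-second) = 5; thirty-second = 1; eighth note = 4; eighth tied to thirty-second (eighth + thirty-second) = 5.
Total: 8 + 8 + 4 + 4 + 5 + 5 + 8 + 5 + 1 + 4 + 5 = 57.
57 ÷ 12 = 4 complete bars with 9 thirty-second notes remaining.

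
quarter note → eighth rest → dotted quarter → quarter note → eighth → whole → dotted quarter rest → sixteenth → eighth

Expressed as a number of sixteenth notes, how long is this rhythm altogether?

43

Express everything in sixteenth notes: quarter note = 4; eighth rest = 2; dotted quarter = 6; quarter note = 4; eighth = 2; whole = 16; dotted quarter rest = 6; sixteenth = 1; eighth = 2.
Sum: 4 + 2 + 6 + 4 + 2 + 16 + 6 + 1 + 2 = 43 sixteenth notes.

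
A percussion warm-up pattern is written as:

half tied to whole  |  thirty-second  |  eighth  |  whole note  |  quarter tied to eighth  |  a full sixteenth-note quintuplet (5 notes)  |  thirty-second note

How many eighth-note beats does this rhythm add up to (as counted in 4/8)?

26.5

One eighth-note beat = 4 thirty-second notes.
Each duration in thirty-second notes: half tied to whole (half + whole) = 48; thirty-second = 1; eighth = 4; whole note = 32; quarter tied to eighth (quarter + eighth) = 12; a full sixteenth-note quintuplet (5 notes) (five quintuplet sixteenths span one quarter) = 8; thirty-second note = 1.
Altogether 48 + 1 + 4 + 32 + 12 + 8 + 1 = 106.
106 ÷ 4 = 26.5 beats.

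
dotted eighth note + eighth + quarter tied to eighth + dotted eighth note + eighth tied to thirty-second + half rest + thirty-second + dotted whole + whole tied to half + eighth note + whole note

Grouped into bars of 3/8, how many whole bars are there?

15

One bar of 3/8 = 12 thirty-second notes.
Working in thirty-second notes: dotted eighth note = 6; eighth = 4; quarter tied to eighth (quarter + eighth) = 12; dotted eighth note = 6; eighth tied to thirty-second (eighth + thirty-second) = 5; half rest = 16; thirty-second = 1; dotted whole = 48; whole tied to half (whole + half) = 48; eighth note = 4; whole note = 32.
Altogether 6 + 4 + 12 + 6 + 5 + 16 + 1 + 48 + 48 + 4 + 32 = 182.
182 ÷ 12 = 15 complete bars with 2 left over.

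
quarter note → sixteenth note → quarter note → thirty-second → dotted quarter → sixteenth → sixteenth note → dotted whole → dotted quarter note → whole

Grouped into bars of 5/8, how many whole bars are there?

One bar of 5/8 = 20 thirty-second notes.
Express everything in thirty-second notes: quarter note = 8; sixteenth note = 2; quarter note = 8; thirty-second = 1; dotted quarter = 12; sixteenth = 2; sixteenth note = 2; dotted whole = 48; dotted quarter note = 12; whole = 32.
Altogether 8 + 2 + 8 + 1 + 12 + 2 + 2 + 48 + 12 + 32 = 127.
127 ÷ 20 = 6 complete bars with 7 left over.

6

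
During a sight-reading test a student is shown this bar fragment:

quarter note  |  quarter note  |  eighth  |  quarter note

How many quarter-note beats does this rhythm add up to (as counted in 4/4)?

3.5

One quarter-note beat = 2 eighth notes.
Express everything in eighth notes: quarter note = 2; quarter note = 2; eighth = 1; quarter note = 2.
Total: 2 + 2 + 1 + 2 = 7.
7 ÷ 2 = 3.5 beats.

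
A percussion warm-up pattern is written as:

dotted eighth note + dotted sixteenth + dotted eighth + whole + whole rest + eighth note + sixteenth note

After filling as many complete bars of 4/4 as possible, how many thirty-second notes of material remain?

21

One bar of 4/4 = 32 thirty-second notes.
Express everything in thirty-second notes: dotted eighth note = 6; dotted sixteenth = 3; dotted eighth = 6; whole = 32; whole rest = 32; eighth note = 4; sixteenth note = 2.
Altogether 6 + 3 + 6 + 32 + 32 + 4 + 2 = 85.
85 ÷ 32 = 2 complete bars with 21 thirty-second notes remaining.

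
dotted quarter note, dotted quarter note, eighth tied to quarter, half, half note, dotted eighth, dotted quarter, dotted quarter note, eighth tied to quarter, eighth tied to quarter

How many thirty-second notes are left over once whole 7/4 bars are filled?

One bar of 7/4 = 28 sixteenth notes.
Express everything in sixteenth notes: dotted quarter note = 6; dotted quarter note = 6; eighth tied to quarter (eighth + quarter) = 6; half = 8; half note = 8; dotted eighth = 3; dotted quarter = 6; dotted quarter note = 6; eighth tied to quarter (eighth + quarter) = 6; eighth tied to quarter (eighth + quarter) = 6.
Adding: 6 + 6 + 6 + 8 + 8 + 3 + 6 + 6 + 6 + 6 = 61.
61 ÷ 28 = 2 complete bars with 5 sixteenth notes remaining = 10 thirty-second notes.

10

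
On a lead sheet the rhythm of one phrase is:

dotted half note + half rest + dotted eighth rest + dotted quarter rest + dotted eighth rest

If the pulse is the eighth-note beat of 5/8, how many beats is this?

16

One eighth-note beat = 2 sixteenth notes.
In sixteenth notes: dotted half note = 12; half rest = 8; dotted eighth rest = 3; dotted quarter rest = 6; dotted eighth rest = 3.
Total: 12 + 8 + 3 + 6 + 3 = 32.
32 ÷ 2 = 16 beats.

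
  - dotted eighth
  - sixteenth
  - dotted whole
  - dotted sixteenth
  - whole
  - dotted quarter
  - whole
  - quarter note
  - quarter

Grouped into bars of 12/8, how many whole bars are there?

One bar of 12/8 = 48 thirty-second notes.
Each duration in thirty-second notes: dotted eighth = 6; sixteenth = 2; dotted whole = 48; dotted sixteenth = 3; whole = 32; dotted quarter = 12; whole = 32; quarter note = 8; quarter = 8.
Altogether 6 + 2 + 48 + 3 + 32 + 12 + 32 + 8 + 8 = 151.
151 ÷ 48 = 3 complete bars with 7 left over.

3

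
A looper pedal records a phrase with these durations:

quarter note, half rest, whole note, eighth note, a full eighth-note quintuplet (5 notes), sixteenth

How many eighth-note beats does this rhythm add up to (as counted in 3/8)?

One eighth-note beat = 2 sixteenth notes.
In sixteenth notes: quarter note = 4; half rest = 8; whole note = 16; eighth note = 2; a full eighth-note quintuplet (5 notes) (five quintuplet eighths span one half) = 8; sixteenth = 1.
Adding: 4 + 8 + 16 + 2 + 8 + 1 = 39.
39 ÷ 2 = 19.5 beats.

19.5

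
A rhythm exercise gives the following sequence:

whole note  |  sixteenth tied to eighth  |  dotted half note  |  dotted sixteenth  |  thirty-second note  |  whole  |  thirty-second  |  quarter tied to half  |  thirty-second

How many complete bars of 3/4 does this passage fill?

5

One bar of 3/4 = 24 thirty-second notes.
Each duration in thirty-second notes: whole note = 32; sixteenth tied to eighth (sixteenth + eighth) = 6; dotted half note = 24; dotted sixteenth = 3; thirty-second note = 1; whole = 32; thirty-second = 1; quarter tied to half (quarter + half) = 24; thirty-second = 1.
Sum: 32 + 6 + 24 + 3 + 1 + 32 + 1 + 24 + 1 = 124.
124 ÷ 24 = 5 complete bars with 4 left over.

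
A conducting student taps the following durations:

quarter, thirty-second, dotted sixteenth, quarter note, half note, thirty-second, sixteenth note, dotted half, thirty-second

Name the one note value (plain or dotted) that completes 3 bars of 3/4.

3 bars of 3/4 = 72 thirty-second notes.
In thirty-second notes: quarter = 8; thirty-second = 1; dotted sixteenth = 3; quarter note = 8; half note = 16; thirty-second = 1; sixteenth note = 2; dotted half = 24; thirty-second = 1.
Sum: 8 + 1 + 3 + 8 + 16 + 1 + 2 + 24 + 1 = 64.
Remaining: 72 − 64 = 8 thirty-second notes, which is a quarter note.

quarter note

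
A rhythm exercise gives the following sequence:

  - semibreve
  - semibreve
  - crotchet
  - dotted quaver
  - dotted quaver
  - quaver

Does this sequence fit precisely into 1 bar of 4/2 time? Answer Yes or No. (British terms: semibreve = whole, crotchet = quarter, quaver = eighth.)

One bar of 4/2 = 32 sixteenth notes.
In sixteenth notes: semibreve = 16; semibreve = 16; crotchet = 4; dotted quaver = 3; dotted quaver = 3; quaver = 2.
Adding: 16 + 16 + 4 + 3 + 3 + 2 = 44.
44 exceeds 32, so the answer is No.

No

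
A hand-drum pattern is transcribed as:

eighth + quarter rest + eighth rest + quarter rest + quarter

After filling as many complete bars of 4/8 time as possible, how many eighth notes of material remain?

One bar of 4/8 = 4 eighth notes.
Each duration in eighth notes: eighth = 1; quarter rest = 2; eighth rest = 1; quarter rest = 2; quarter = 2.
Altogether 1 + 2 + 1 + 2 + 2 = 8.
8 ÷ 4 = 2 complete bars with 0 eighth notes remaining.

0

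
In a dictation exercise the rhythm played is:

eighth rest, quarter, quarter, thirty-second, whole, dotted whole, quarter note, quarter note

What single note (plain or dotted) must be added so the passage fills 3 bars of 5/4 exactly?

dotted sixteenth note

3 bars of 5/4 = 120 thirty-second notes.
Working in thirty-second notes: eighth rest = 4; quarter = 8; quarter = 8; thirty-second = 1; whole = 32; dotted whole = 48; quarter note = 8; quarter note = 8.
Total: 4 + 8 + 8 + 1 + 32 + 48 + 8 + 8 = 117.
Remaining: 120 − 117 = 3 thirty-second notes, which is a dotted sixteenth note.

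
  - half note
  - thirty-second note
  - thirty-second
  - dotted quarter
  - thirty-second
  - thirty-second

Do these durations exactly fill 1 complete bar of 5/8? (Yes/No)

One bar of 5/8 = 20 thirty-second notes.
Express everything in thirty-second notes: half note = 16; thirty-second note = 1; thirty-second = 1; dotted quarter = 12; thirty-second = 1; thirty-second = 1.
Altogether 16 + 1 + 1 + 12 + 1 + 1 = 32.
32 exceeds 20, so the answer is No.

No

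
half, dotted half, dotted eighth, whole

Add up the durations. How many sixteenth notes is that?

Each duration in sixteenth notes: half = 8; dotted half = 12; dotted eighth = 3; whole = 16.
Total: 8 + 12 + 3 + 16 = 39 sixteenth notes.

39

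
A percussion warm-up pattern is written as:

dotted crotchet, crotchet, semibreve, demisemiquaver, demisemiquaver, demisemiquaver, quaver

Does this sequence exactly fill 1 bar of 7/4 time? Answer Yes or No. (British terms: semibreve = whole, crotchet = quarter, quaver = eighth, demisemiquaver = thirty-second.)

One bar of 7/4 = 56 thirty-second notes.
Convert each value to thirty-second notes: dotted crotchet = 12; crotchet = 8; semibreve = 32; demisemiquaver = 1; demisemiquaver = 1; demisemiquaver = 1; quaver = 4.
Altogether 12 + 8 + 32 + 1 + 1 + 1 + 4 = 59.
59 exceeds 56, so the answer is No.

No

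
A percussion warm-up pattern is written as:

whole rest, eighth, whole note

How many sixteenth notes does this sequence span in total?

In sixteenth notes: whole rest = 16; eighth = 2; whole note = 16.
Altogether 16 + 2 + 16 = 34 sixteenth notes.

34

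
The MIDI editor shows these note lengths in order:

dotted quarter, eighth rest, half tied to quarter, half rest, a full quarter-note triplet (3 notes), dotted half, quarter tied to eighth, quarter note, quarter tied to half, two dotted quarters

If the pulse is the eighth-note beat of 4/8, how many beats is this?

One eighth-note beat = 2 sixteenth notes.
Each duration in sixteenth notes: dotted quarter = 6; eighth rest = 2; half tied to quarter (half + quarter) = 12; half rest = 8; a full quarter-note triplet (3 notes) (three triplet quarters span one half) = 8; dotted half = 12; quarter tied to eighth (quarter + eighth) = 6; quarter note = 4; quarter tied to half (quarter + half) = 12; dotted quarter = 6; dotted quarter = 6.
Adding: 6 + 2 + 12 + 8 + 8 + 12 + 6 + 4 + 12 + 6 + 6 = 82.
82 ÷ 2 = 41 beats.

41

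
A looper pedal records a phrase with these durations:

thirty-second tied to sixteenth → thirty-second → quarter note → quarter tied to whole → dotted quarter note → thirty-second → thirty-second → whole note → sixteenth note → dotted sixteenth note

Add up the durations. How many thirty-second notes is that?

Each duration in thirty-second notes: thirty-second tied to sixteenth (thirty-second + sixteenth) = 3; thirty-second = 1; quarter note = 8; quarter tied to whole (quarter + whole) = 40; dotted quarter note = 12; thirty-second = 1; thirty-second = 1; whole note = 32; sixteenth note = 2; dotted sixteenth note = 3.
Sum: 3 + 1 + 8 + 40 + 12 + 1 + 1 + 32 + 2 + 3 = 103 thirty-second notes.

103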